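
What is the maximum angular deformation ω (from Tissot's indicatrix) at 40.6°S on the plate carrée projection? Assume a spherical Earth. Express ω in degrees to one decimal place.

In the plate carrée (x = Rλ, y = Rφ), meridians are true-scale (h = 1) and parallels are stretched by k = sec φ.
At 40.6°: h = 1.000, k = 1.317; principal scales a = 1.317, b = 1.000.
sin(ω/2) = (a − b)/(a + b) = 0.3171/2.317 = 0.1368, so ω = 2 arcsin(0.1368) ≈ 15.7°.

15.7°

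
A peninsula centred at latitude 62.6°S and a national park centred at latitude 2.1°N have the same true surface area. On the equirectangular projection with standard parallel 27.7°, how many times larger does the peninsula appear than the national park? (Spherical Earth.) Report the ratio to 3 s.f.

The equidistant cylindrical projection with φ₀ = 27.7° has h = 1 (meridians true) and k = cos φ₀ / cos φ along parallels.
Areal scale at 62.6°: h·k = 1.000 × 1.924 = 1.924.
Areal scale at 2.1°: h·k = 1.000 × 0.8860 = 0.8860.
Ratio = 1.924/0.8860 ≈ 2.17.

2.17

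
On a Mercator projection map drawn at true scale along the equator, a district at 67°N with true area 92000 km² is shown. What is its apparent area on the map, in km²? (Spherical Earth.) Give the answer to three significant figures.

The Mercator projection is conformal; its linear scale factor is the same in every direction and equals sec φ = 1/cos φ.
Areal scale = k² = sec²φ = 1/cos²(67°) = 1/0.3907² = 6.550.
Apparent area = 92000 × 6.550 ≈ 603000 km².

603000 km²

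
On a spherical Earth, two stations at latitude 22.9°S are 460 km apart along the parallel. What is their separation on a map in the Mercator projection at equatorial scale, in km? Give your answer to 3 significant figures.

499 km

For Mercator, h = k = sec φ (a conformal cylindrical projection has a single point scale, 1/cos φ).
Along the parallel, k = sec 22.9° = 1/0.9212 = 1.086.
Map distance = 460 × 1.086 ≈ 499 km.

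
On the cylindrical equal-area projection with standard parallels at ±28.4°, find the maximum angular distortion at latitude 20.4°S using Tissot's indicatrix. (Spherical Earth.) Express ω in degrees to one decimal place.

7.3°

For cylindrical equal-area with standard parallel φ₀, h = cos φ / cos φ₀ and k = cos φ₀ / cos φ, so h·k = 1.
At 20.4°: h = 1.066, k = 0.9385; principal scales a = 1.066, b = 0.9385.
sin(ω/2) = (a − b)/(a + b) = 0.1270/2.004 = 0.06338, so ω = 2 arcsin(0.06338) ≈ 7.3°.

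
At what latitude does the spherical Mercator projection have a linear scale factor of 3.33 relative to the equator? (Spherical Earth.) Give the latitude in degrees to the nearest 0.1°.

72.5°

Mercator scale is k = sec φ = 1/cos φ.
1/cos φ = 3.33  ⇒  cos φ = 0.3003  ⇒  φ = arccos(0.3003) ≈ 72.5°.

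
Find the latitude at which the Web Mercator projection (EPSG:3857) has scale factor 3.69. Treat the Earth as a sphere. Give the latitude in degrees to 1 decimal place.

Mercator scale is k = sec φ = 1/cos φ.
1/cos φ = 3.69  ⇒  cos φ = 0.2710  ⇒  φ = arccos(0.2710) ≈ 74.3°.

74.3°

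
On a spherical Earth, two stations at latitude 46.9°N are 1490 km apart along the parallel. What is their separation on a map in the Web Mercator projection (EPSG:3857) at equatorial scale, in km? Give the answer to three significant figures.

2180 km

Mercator is conformal, so the point scale is isotropic: h = k = sec φ = 1/cos φ.
Along the parallel, k = sec 46.9° = 1/0.6833 = 1.464.
Map distance = 1490 × 1.464 ≈ 2180 km.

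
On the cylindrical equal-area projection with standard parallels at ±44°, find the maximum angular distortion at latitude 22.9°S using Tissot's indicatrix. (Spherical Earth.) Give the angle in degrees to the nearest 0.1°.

28.1°

A cylindrical equal-area projection with standard parallel φ₀ has meridian scale h = cos φ / cos φ₀ and parallel scale k = cos φ₀ / cos φ (so areas are preserved, h·k = 1).
At 22.9°: h = 1.281, k = 0.7809; principal scales a = 1.281, b = 0.7809.
sin(ω/2) = (a − b)/(a + b) = 0.4997/2.061 = 0.2424, so ω = 2 arcsin(0.2424) ≈ 28.1°.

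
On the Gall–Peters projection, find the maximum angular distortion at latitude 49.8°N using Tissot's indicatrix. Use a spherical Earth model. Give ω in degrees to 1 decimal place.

10.4°

Gall–Peters is a cylindrical equal-area projection with standard parallels at ±45°. A cylindrical equal-area projection with standard parallel φ₀ has meridian scale h = cos φ / cos φ₀ and parallel scale k = cos φ₀ / cos φ (so areas are preserved, h·k = 1).
At 49.8°: h = 0.9128, k = 1.096; principal scales a = 1.096, b = 0.9128.
sin(ω/2) = (a − b)/(a + b) = 0.1827/2.008 = 0.09097, so ω = 2 arcsin(0.09097) ≈ 10.4°.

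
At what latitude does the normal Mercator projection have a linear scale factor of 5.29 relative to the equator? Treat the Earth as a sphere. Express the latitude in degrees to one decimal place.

Mercator scale is k = sec φ = 1/cos φ.
1/cos φ = 5.29  ⇒  cos φ = 0.1890  ⇒  φ = arccos(0.1890) ≈ 79.1°.

79.1°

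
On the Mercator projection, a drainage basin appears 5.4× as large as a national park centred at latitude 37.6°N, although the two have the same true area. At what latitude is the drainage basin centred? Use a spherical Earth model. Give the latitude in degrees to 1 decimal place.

Mercator areal scale is sec²φ, so apparent-area ratio = sec²φ₁ / sec²φ₂ = cos²φ₂ / cos²φ₁.
cos²φ₂ / cos²φ₁ = 5.4  ⇒  cos φ₁ = cos 37.6° / √5.4 = 0.7923/2.324 = 0.3409.
φ₁ = arccos(0.3409) ≈ 70.1°.

70.1°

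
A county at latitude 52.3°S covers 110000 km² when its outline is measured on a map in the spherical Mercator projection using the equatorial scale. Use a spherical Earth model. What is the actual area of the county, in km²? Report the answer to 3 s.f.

41100 km²

For Mercator, h = k = sec φ (a conformal cylindrical projection has a single point scale, 1/cos φ).
Areal scale = k² = sec²φ = 1/cos²(52.3°) = 1/0.6115² = 2.674.
True area = apparent / (areal scale) = 110000 / 2.674 ≈ 41100 km².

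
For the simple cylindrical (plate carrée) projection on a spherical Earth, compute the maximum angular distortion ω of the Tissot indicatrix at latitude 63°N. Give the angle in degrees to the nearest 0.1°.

For the equirectangular projection with φ₀ = 0 (plate carrée), h = 1 along meridians and k = sec φ along parallels.
At 63°: h = 1.000, k = 2.203; principal scales a = 2.203, b = 1.000.
sin(ω/2) = (a − b)/(a + b) = 1.203/3.203 = 0.3755, so ω = 2 arcsin(0.3755) ≈ 44.1°.

44.1°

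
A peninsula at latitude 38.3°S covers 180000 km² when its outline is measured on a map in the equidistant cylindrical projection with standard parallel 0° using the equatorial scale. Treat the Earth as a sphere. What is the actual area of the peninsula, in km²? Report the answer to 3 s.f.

141000 km²

In the plate carrée (x = Rλ, y = Rφ), meridians are true-scale (h = 1) and parallels are stretched by k = sec φ.
Areal scale = h·k = 1 × sec φ; at 38.3°, h = 1.000, k = 1.274, so h·k = 1.274.
True area = apparent / (areal scale) = 180000 / 1.274 ≈ 141000 km².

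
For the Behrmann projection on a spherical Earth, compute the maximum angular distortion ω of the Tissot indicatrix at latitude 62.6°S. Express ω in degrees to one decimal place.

Behrmann is a cylindrical equal-area projection with standard parallels at ±30°. For cylindrical equal-area with standard parallel φ₀, h = cos φ / cos φ₀ and k = cos φ₀ / cos φ, so h·k = 1.
At 62.6°: h = 0.5314, k = 1.882; principal scales a = 1.882, b = 0.5314.
sin(ω/2) = (a − b)/(a + b) = 1.350/2.413 = 0.5596, so ω = 2 arcsin(0.5596) ≈ 68.1°.

68.1°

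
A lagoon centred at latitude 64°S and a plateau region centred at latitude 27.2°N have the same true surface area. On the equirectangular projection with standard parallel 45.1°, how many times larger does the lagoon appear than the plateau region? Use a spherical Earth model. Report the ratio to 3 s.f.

With standard parallel φ₀ = 45.1°, the equirectangular projection gives x = Rλ cos φ₀, y = Rφ, so h = 1 and k = cos 45.1° / cos φ.
Areal scale at 64°: h·k = 1.000 × 1.610 = 1.610.
Areal scale at 27.2°: h·k = 1.000 × 0.7936 = 0.7936.
Ratio = 1.610/0.7936 ≈ 2.03.

2.03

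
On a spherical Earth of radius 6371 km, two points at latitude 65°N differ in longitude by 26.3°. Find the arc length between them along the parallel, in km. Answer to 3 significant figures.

1240 km

Arc length along a parallel = R cos φ · Δλ (with Δλ in radians).
= 6371 × cos 65° × (26.3° × π/180) = 6371 × 0.4226 × 0.4590 ≈ 1240 km.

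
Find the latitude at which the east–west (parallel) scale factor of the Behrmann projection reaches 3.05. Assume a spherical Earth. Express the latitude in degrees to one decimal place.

73.5°

The Behrmann projection is cylindrical equal-area with φ₀ = 30°. A cylindrical equal-area projection with standard parallel φ₀ has meridian scale h = cos φ / cos φ₀ and parallel scale k = cos φ₀ / cos φ (so areas are preserved, h·k = 1).
k = cos φ₀ / cos φ = 3.05  ⇒  cos φ = cos 30° / 3.05 = 0.2839.
φ = arccos(0.2839) ≈ 73.5°.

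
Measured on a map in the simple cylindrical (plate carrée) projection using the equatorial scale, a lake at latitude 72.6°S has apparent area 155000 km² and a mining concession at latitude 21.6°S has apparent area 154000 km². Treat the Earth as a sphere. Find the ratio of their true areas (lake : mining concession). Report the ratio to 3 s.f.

On the plate carrée, areal scale = h·k = 1 × sec φ, so true area = apparent × cos φ.
True area of lake: 155000 × cos(72.6°) = 155000 × 0.2990 = 46350 km².
True area of mining concession: 154000 × cos(21.6°) = 154000 × 0.9298 = 143200 km².
Ratio = 46350 / 143200 ≈ 0.324.

0.324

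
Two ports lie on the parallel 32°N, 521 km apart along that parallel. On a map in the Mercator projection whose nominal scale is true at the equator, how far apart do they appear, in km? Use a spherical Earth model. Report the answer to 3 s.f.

614 km

The Mercator projection is conformal; its linear scale factor is the same in every direction and equals sec φ = 1/cos φ.
Along the parallel, k = sec 32° = 1/0.8480 = 1.179.
Map distance = 521 × 1.179 ≈ 614 km.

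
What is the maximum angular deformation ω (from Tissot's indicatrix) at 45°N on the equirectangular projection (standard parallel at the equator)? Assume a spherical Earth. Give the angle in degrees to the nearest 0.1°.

19.8°

For the equirectangular projection with φ₀ = 0 (plate carrée), h = 1 along meridians and k = sec φ along parallels.
At 45°: h = 1.000, k = 1.414; principal scales a = 1.414, b = 1.000.
sin(ω/2) = (a − b)/(a + b) = 0.4142/2.414 = 0.1716, so ω = 2 arcsin(0.1716) ≈ 19.8°.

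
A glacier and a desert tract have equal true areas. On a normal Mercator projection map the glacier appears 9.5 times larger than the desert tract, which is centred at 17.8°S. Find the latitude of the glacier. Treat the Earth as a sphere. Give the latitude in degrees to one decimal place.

On Mercator, (apparent₁)/(apparent₂) = sec²φ₁ / sec²φ₂ when true areas are equal.
cos²φ₂ / cos²φ₁ = 9.5  ⇒  cos φ₁ = cos 17.8° / √9.5 = 0.9521/3.082 = 0.3089.
φ₁ = arccos(0.3089) ≈ 72.0°.

72.0°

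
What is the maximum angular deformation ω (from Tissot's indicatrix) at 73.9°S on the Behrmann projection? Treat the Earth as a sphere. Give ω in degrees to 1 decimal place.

The Behrmann projection is cylindrical equal-area with φ₀ = 30°. For cylindrical equal-area with standard parallel φ₀, h = cos φ / cos φ₀ and k = cos φ₀ / cos φ, so h·k = 1.
At 73.9°: h = 0.3202, k = 3.123; principal scales a = 3.123, b = 0.3202.
sin(ω/2) = (a − b)/(a + b) = 2.803/3.443 = 0.8140, so ω = 2 arcsin(0.8140) ≈ 109.0°.

109.0°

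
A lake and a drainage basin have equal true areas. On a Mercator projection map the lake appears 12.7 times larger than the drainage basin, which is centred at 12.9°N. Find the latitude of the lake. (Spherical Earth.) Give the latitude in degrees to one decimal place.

74.1°

Mercator areal scale is sec²φ, so apparent-area ratio = sec²φ₁ / sec²φ₂ = cos²φ₂ / cos²φ₁.
cos²φ₂ / cos²φ₁ = 12.7  ⇒  cos φ₁ = cos 12.9° / √12.7 = 0.9748/3.564 = 0.2735.
φ₁ = arccos(0.2735) ≈ 74.1°.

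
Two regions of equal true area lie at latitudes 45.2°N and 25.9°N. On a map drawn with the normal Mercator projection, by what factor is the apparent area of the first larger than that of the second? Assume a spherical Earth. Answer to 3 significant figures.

1.63

Mercator areal scale is sec²φ.
At 45.2°: sec²(45.2°) = 1/0.7046² = 2.014.
At 25.9°: sec²(25.9°) = 1/0.8996² = 1.236.
Ratio = 2.014/1.236 = cos²(25.9°)/cos²(45.2°) ≈ 1.63.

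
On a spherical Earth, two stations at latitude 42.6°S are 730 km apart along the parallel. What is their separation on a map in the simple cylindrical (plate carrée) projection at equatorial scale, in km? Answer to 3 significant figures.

992 km

Plate carrée maps x = Rλ, y = Rφ. The meridian scale is h = 1 and the parallel scale is k = 1/cos φ = sec φ.
Along the parallel, k = sec 42.6° = 1/0.7361 = 1.359.
Map distance = 730 × 1.359 ≈ 992 km.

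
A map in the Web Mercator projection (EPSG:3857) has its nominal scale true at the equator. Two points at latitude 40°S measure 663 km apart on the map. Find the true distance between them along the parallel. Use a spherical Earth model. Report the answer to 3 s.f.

Mercator is conformal, so the point scale is isotropic: h = k = sec φ = 1/cos φ.
Along the parallel at 40°, map distances are exaggerated by k = sec 40° = 1.305.
True distance = 663 / 1.305 = 663 × cos 40° ≈ 508 km.

508 km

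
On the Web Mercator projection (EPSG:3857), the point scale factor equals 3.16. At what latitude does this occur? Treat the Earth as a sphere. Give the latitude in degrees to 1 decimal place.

Mercator scale is k = sec φ = 1/cos φ.
1/cos φ = 3.16  ⇒  cos φ = 0.3165  ⇒  φ = arccos(0.3165) ≈ 71.6°.

71.6°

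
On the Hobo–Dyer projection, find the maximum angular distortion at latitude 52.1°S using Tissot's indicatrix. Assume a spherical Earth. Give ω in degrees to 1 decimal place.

The Hobo–Dyer projection is cylindrical equal-area with φ₀ = 37.5°. Cylindrical equal-area (φ₀ = 37.5°): h = cos φ / cos 37.5° along meridians, k = cos 37.5° / cos φ along parallels; h·k = 1.
At 52.1°: h = 0.7743, k = 1.292; principal scales a = 1.292, b = 0.7743.
sin(ω/2) = (a − b)/(a + b) = 0.5172/2.066 = 0.2504, so ω = 2 arcsin(0.2504) ≈ 29.0°.

29.0°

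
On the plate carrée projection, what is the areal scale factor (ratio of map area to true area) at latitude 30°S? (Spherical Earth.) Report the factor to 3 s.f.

1.15

For the equirectangular projection with φ₀ = 0 (plate carrée), h = 1 along meridians and k = sec φ along parallels.
Areal scale = h·k = 1 × sec φ; at 30°, h = 1.000, k = 1.155, so h·k = 1.155.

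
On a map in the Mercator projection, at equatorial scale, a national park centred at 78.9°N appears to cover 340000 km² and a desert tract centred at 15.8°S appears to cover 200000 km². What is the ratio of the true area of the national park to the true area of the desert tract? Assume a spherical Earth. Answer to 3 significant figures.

0.0681

Mercator's areal exaggeration is sec²φ; hence true area = (apparent area) · cos²φ.
True area of national park: 340000 × cos²(78.9°) = 340000 × 0.03706 = 12600 km².
True area of desert tract: 200000 × cos²(15.8°) = 200000 × 0.9259 = 185200 km².
Ratio = 12600 / 185200 ≈ 0.0681.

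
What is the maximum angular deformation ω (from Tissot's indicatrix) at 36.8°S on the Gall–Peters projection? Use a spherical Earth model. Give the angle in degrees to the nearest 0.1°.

14.2°

Gall–Peters is a cylindrical equal-area projection with standard parallels at ±45°. A cylindrical equal-area projection with standard parallel φ₀ has meridian scale h = cos φ / cos φ₀ and parallel scale k = cos φ₀ / cos φ (so areas are preserved, h·k = 1).
At 36.8°: h = 1.132, k = 0.8831; principal scales a = 1.132, b = 0.8831.
sin(ω/2) = (a − b)/(a + b) = 0.2493/2.015 = 0.1237, so ω = 2 arcsin(0.1237) ≈ 14.2°.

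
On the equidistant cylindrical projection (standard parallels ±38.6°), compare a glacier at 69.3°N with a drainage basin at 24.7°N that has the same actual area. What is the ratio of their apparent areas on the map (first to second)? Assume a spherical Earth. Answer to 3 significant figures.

2.57

In the equirectangular projection with standard parallel φ₀ = 38.6° (x = Rλ cos φ₀, y = Rφ), meridians are true-scale (h = 1) and the parallel scale is k = cos φ₀ / cos φ.
Areal scale at 69.3°: h·k = 1.000 × 2.211 = 2.211.
Areal scale at 24.7°: h·k = 1.000 × 0.8602 = 0.8602.
Ratio = 2.211/0.8602 ≈ 2.57.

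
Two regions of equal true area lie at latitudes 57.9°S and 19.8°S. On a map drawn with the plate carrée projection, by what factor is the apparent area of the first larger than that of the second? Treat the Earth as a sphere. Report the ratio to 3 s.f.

1.77

In the plate carrée (x = Rλ, y = Rφ), meridians are true-scale (h = 1) and parallels are stretched by k = sec φ.
Areal scale at 57.9°: h·k = 1.000 × 1.882 = 1.882.
Areal scale at 19.8°: h·k = 1.000 × 1.063 = 1.063.
Ratio = 1.882/1.063 ≈ 1.77.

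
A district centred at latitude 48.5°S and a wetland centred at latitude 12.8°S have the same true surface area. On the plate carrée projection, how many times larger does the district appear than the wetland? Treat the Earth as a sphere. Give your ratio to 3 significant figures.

Plate carrée maps x = Rλ, y = Rφ. The meridian scale is h = 1 and the parallel scale is k = 1/cos φ = sec φ.
Areal scale at 48.5°: h·k = 1.000 × 1.509 = 1.509.
Areal scale at 12.8°: h·k = 1.000 × 1.025 = 1.025.
Ratio = 1.509/1.025 ≈ 1.47.

1.47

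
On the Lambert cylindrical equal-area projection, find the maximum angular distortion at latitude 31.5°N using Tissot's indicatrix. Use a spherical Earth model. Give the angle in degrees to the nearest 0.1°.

18.2°

The Lambert cylindrical equal-area projection is the cylindrical equal-area projection with its standard parallel at the equator (φ₀ = 0). Cylindrical equal-area (φ₀ = 0°): h = cos φ / cos 0° along meridians, k = cos 0° / cos φ along parallels; h·k = 1.
At 31.5°: h = 0.8526, k = 1.173; principal scales a = 1.173, b = 0.8526.
sin(ω/2) = (a − b)/(a + b) = 0.3202/2.025 = 0.1581, so ω = 2 arcsin(0.1581) ≈ 18.2°.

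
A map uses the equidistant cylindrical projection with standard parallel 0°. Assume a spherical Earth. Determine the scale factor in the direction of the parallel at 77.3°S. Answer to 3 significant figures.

4.55

Plate carrée maps x = Rλ, y = Rφ. The meridian scale is h = 1 and the parallel scale is k = 1/cos φ = sec φ.
k = 1/cos 77.3° = 1/0.2198 = 4.549.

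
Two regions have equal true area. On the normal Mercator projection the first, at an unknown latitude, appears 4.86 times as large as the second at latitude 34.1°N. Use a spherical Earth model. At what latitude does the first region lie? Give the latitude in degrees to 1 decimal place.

67.9°

Mercator areal scale is sec²φ, so apparent-area ratio = sec²φ₁ / sec²φ₂ = cos²φ₂ / cos²φ₁.
cos²φ₂ / cos²φ₁ = 4.86  ⇒  cos φ₁ = cos 34.1° / √4.86 = 0.8281/2.205 = 0.3756.
φ₁ = arccos(0.3756) ≈ 67.9°.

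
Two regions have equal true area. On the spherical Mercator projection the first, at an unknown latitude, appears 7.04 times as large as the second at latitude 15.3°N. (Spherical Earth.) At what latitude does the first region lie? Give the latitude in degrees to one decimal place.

68.7°

For equal true areas on Mercator, apparent areas scale as sec²φ, so the ratio is cos²φ₂ / cos²φ₁.
cos²φ₂ / cos²φ₁ = 7.04  ⇒  cos φ₁ = cos 15.3° / √7.04 = 0.9646/2.653 = 0.3635.
φ₁ = arccos(0.3635) ≈ 68.7°.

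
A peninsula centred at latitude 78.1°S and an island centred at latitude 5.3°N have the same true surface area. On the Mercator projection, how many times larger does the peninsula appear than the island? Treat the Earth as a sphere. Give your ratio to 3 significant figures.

23.3

Mercator is conformal with k = sec φ, so areal scale = k² = sec²φ.
At 78.1°: sec²(78.1°) = 1/0.2062² = 23.52.
At 5.3°: sec²(5.3°) = 1/0.9957² = 1.009.
Ratio = 23.52/1.009 = cos²(5.3°)/cos²(78.1°) ≈ 23.3.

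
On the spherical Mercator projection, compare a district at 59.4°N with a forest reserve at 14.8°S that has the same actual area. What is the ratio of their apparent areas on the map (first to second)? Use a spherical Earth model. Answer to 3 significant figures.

3.61

Mercator areal scale is sec²φ.
At 59.4°: sec²(59.4°) = 1/0.5090² = 3.859.
At 14.8°: sec²(14.8°) = 1/0.9668² = 1.070.
Ratio = 3.859/1.070 = cos²(14.8°)/cos²(59.4°) ≈ 3.61.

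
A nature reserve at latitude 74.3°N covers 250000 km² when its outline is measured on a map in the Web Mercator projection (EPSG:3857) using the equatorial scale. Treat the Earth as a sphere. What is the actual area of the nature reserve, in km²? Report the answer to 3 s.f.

For Mercator, h = k = sec φ (a conformal cylindrical projection has a single point scale, 1/cos φ).
Areal scale = k² = sec²φ = 1/cos²(74.3°) = 1/0.2706² = 13.66.
True area = apparent / (areal scale) = 250000 / 13.66 ≈ 18300 km².

18300 km²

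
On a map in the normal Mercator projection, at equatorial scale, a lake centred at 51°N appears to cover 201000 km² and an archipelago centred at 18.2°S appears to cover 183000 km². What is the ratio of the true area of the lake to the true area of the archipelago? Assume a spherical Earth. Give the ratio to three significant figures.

Mercator's areal exaggeration is sec²φ; hence true area = (apparent area) · cos²φ.
True area of lake: 201000 × cos²(51°) = 201000 × 0.3960 = 79600 km².
True area of archipelago: 183000 × cos²(18.2°) = 183000 × 0.9024 = 165100 km².
Ratio = 79600 / 165100 ≈ 0.482.

0.482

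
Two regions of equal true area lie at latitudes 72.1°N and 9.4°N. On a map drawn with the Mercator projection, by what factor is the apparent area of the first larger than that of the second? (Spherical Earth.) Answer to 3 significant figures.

10.3

Mercator is conformal with k = sec φ, so areal scale = k² = sec²φ.
At 72.1°: sec²(72.1°) = 1/0.3074² = 10.59.
At 9.4°: sec²(9.4°) = 1/0.9866² = 1.027.
Ratio = 10.59/1.027 = cos²(9.4°)/cos²(72.1°) ≈ 10.3.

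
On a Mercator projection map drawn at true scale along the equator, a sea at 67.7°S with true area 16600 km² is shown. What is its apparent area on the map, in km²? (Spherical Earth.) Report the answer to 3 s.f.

The Mercator projection is conformal; its linear scale factor is the same in every direction and equals sec φ = 1/cos φ.
Areal scale = k² = sec²φ = 1/cos²(67.7°) = 1/0.3795² = 6.945.
Apparent area = 16600 × 6.945 ≈ 115000 km².

115000 km²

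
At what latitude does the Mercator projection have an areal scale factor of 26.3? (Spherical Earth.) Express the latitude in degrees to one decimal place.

78.8°

Mercator areal scale is sec²φ.
sec²φ = 26.3  ⇒  cos²φ = 0.03802  ⇒  cos φ = 0.1950.
φ = arccos(0.1950) ≈ 78.8°.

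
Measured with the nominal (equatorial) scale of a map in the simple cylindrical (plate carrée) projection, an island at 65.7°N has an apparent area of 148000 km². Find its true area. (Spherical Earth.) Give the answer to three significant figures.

60900 km²

Plate carrée maps x = Rλ, y = Rφ. The meridian scale is h = 1 and the parallel scale is k = 1/cos φ = sec φ.
Areal scale = h·k = 1 × sec φ; at 65.7°, h = 1.000, k = 2.430, so h·k = 2.430.
True area = apparent / (areal scale) = 148000 / 2.430 ≈ 60900 km².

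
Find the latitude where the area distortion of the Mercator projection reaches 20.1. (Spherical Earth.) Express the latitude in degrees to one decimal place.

77.1°

Mercator areal scale is sec²φ.
sec²φ = 20.1  ⇒  cos²φ = 0.04975  ⇒  cos φ = 0.2230.
φ = arccos(0.2230) ≈ 77.1°.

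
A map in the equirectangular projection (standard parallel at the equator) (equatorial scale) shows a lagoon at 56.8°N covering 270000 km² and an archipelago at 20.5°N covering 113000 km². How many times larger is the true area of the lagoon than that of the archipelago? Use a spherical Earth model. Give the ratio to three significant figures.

Plate carrée has h = 1 and k = sec φ, giving areal scale sec φ; true area = (apparent area) · cos φ.
True area of lagoon: 270000 × cos(56.8°) = 270000 × 0.5476 = 147800 km².
True area of archipelago: 113000 × cos(20.5°) = 113000 × 0.9367 = 105800 km².
Ratio = 147800 / 105800 ≈ 1.40.

1.40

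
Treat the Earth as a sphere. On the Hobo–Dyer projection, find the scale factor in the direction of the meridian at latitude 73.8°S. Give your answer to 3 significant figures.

0.352

The Hobo–Dyer projection is cylindrical equal-area with φ₀ = 37.5°. For cylindrical equal-area with standard parallel φ₀, h = cos φ / cos φ₀ and k = cos φ₀ / cos φ, so h·k = 1.
h = cos 73.8° / cos 37.5° = 0.2790/0.7934 = 0.3517.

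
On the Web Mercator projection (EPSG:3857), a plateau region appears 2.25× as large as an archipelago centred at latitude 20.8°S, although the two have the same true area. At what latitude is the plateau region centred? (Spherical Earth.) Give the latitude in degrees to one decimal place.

On Mercator, (apparent₁)/(apparent₂) = sec²φ₁ / sec²φ₂ when true areas are equal.
cos²φ₂ / cos²φ₁ = 2.25  ⇒  cos φ₁ = cos 20.8° / √2.25 = 0.9348/1.500 = 0.6232.
φ₁ = arccos(0.6232) ≈ 51.4°.

51.4°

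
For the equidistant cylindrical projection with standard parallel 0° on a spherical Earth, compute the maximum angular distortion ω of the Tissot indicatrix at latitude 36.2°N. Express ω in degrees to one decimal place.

12.3°

Plate carrée maps x = Rλ, y = Rφ. The meridian scale is h = 1 and the parallel scale is k = 1/cos φ = sec φ.
At 36.2°: h = 1.000, k = 1.239; principal scales a = 1.239, b = 1.000.
sin(ω/2) = (a − b)/(a + b) = 0.2392/2.239 = 0.1068, so ω = 2 arcsin(0.1068) ≈ 12.3°.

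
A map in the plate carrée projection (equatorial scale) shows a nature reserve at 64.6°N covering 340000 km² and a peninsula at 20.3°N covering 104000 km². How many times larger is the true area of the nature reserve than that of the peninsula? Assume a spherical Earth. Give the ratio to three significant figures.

Plate carrée has h = 1 and k = sec φ, giving areal scale sec φ; true area = (apparent area) · cos φ.
True area of nature reserve: 340000 × cos(64.6°) = 340000 × 0.4289 = 145800 km².
True area of peninsula: 104000 × cos(20.3°) = 104000 × 0.9379 = 97540 km².
Ratio = 145800 / 97540 ≈ 1.50.

1.50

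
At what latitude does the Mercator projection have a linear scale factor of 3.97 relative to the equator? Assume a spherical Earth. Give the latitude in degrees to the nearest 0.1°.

Mercator scale is k = sec φ = 1/cos φ.
1/cos φ = 3.97  ⇒  cos φ = 0.2519  ⇒  φ = arccos(0.2519) ≈ 75.4°.

75.4°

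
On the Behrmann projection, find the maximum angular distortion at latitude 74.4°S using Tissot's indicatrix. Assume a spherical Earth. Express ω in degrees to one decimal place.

Behrmann is a cylindrical equal-area projection with standard parallels at ±30°. A cylindrical equal-area projection with standard parallel φ₀ has meridian scale h = cos φ / cos φ₀ and parallel scale k = cos φ₀ / cos φ (so areas are preserved, h·k = 1).
At 74.4°: h = 0.3105, k = 3.220; principal scales a = 3.220, b = 0.3105.
sin(ω/2) = (a − b)/(a + b) = 2.910/3.531 = 0.8241, so ω = 2 arcsin(0.8241) ≈ 111.0°.

111.0°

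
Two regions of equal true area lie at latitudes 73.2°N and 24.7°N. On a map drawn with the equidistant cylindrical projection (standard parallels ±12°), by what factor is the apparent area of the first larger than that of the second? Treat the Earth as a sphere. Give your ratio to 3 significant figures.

With standard parallel φ₀ = 12°, the equirectangular projection gives x = Rλ cos φ₀, y = Rφ, so h = 1 and k = cos 12° / cos φ.
Areal scale at 73.2°: h·k = 1.000 × 3.384 = 3.384.
Areal scale at 24.7°: h·k = 1.000 × 1.077 = 1.077.
Ratio = 3.384/1.077 ≈ 3.14.

3.14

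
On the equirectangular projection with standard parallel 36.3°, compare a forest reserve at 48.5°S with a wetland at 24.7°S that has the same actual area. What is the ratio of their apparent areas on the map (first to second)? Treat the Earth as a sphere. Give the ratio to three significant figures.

With standard parallel φ₀ = 36.3°, the equirectangular projection gives x = Rλ cos φ₀, y = Rφ, so h = 1 and k = cos 36.3° / cos φ.
Areal scale at 48.5°: h·k = 1.000 × 1.216 = 1.216.
Areal scale at 24.7°: h·k = 1.000 × 0.8871 = 0.8871.
Ratio = 1.216/0.8871 ≈ 1.37.

1.37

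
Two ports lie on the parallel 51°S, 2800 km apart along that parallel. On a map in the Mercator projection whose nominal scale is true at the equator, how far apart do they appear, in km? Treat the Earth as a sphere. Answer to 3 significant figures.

The Mercator projection is conformal; its linear scale factor is the same in every direction and equals sec φ = 1/cos φ.
Along the parallel, k = sec 51° = 1/0.6293 = 1.589.
Map distance = 2800 × 1.589 ≈ 4450 km.

4450 km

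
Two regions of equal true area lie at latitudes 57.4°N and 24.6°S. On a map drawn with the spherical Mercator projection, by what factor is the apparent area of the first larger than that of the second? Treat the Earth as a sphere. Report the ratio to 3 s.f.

2.85

Mercator areal scale is sec²φ.
At 57.4°: sec²(57.4°) = 1/0.5388² = 3.445.
At 24.6°: sec²(24.6°) = 1/0.9092² = 1.210.
Ratio = 3.445/1.210 = cos²(24.6°)/cos²(57.4°) ≈ 2.85.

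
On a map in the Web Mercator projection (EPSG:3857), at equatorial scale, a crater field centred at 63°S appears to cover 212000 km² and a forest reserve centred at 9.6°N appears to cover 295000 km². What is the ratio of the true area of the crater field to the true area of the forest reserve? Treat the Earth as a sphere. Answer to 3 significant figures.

Since Mercator area scale is 1/cos²φ, the true area equals the apparent area multiplied by cos²φ.
True area of crater field: 212000 × cos²(63°) = 212000 × 0.2061 = 43690 km².
True area of forest reserve: 295000 × cos²(9.6°) = 295000 × 0.9722 = 286800 km².
Ratio = 43690 / 286800 ≈ 0.152.

0.152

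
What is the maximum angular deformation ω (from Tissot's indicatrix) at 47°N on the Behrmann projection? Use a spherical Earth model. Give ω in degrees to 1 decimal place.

27.1°

Behrmann is a cylindrical equal-area projection with standard parallels at ±30°. For cylindrical equal-area with standard parallel φ₀, h = cos φ / cos φ₀ and k = cos φ₀ / cos φ, so h·k = 1.
At 47°: h = 0.7875, k = 1.270; principal scales a = 1.270, b = 0.7875.
sin(ω/2) = (a − b)/(a + b) = 0.4823/2.057 = 0.2344, so ω = 2 arcsin(0.2344) ≈ 27.1°.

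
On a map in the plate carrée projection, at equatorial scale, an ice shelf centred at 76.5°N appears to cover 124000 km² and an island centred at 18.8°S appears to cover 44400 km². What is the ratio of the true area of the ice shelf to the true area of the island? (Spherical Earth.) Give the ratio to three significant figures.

Plate carrée has h = 1 and k = sec φ, giving areal scale sec φ; true area = (apparent area) · cos φ.
True area of ice shelf: 124000 × cos(76.5°) = 124000 × 0.2334 = 28950 km².
True area of island: 44400 × cos(18.8°) = 44400 × 0.9466 = 42030 km².
Ratio = 28950 / 42030 ≈ 0.689.

0.689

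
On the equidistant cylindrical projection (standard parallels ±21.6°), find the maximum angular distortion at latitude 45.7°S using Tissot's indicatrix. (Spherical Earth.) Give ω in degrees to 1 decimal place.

16.3°

In the equirectangular projection with standard parallel φ₀ = 21.6° (x = Rλ cos φ₀, y = Rφ), meridians are true-scale (h = 1) and the parallel scale is k = cos φ₀ / cos φ.
At 45.7°: h = 1.000, k = 1.331; principal scales a = 1.331, b = 1.000.
sin(ω/2) = (a − b)/(a + b) = 0.3313/2.331 = 0.1421, so ω = 2 arcsin(0.1421) ≈ 16.3°.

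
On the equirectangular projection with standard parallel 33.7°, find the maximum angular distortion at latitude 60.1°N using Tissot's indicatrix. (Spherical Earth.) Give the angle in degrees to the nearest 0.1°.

In the equirectangular projection with standard parallel φ₀ = 33.7° (x = Rλ cos φ₀, y = Rφ), meridians are true-scale (h = 1) and the parallel scale is k = cos φ₀ / cos φ.
At 60.1°: h = 1.000, k = 1.669; principal scales a = 1.669, b = 1.000.
sin(ω/2) = (a − b)/(a + b) = 0.6690/2.669 = 0.2506, so ω = 2 arcsin(0.2506) ≈ 29.0°.

29.0°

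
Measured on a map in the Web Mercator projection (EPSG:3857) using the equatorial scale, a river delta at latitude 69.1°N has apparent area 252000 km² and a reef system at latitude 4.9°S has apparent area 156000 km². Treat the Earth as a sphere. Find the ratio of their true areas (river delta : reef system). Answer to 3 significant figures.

Since Mercator area scale is 1/cos²φ, the true area equals the apparent area multiplied by cos²φ.
True area of river delta: 252000 × cos²(69.1°) = 252000 × 0.1273 = 32070 km².
True area of reef system: 156000 × cos²(4.9°) = 156000 × 0.9927 = 154900 km².
Ratio = 32070 / 154900 ≈ 0.207.

0.207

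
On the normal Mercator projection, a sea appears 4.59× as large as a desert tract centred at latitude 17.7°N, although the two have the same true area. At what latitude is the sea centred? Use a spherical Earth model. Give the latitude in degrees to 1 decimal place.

63.6°

Mercator areal scale is sec²φ, so apparent-area ratio = sec²φ₁ / sec²φ₂ = cos²φ₂ / cos²φ₁.
cos²φ₂ / cos²φ₁ = 4.59  ⇒  cos φ₁ = cos 17.7° / √4.59 = 0.9527/2.142 = 0.4447.
φ₁ = arccos(0.4447) ≈ 63.6°.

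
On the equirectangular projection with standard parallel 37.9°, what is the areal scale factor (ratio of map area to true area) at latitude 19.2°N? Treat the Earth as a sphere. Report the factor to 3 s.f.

With standard parallel φ₀ = 37.9°, the equirectangular projection gives x = Rλ cos φ₀, y = Rφ, so h = 1 and k = cos 37.9° / cos φ.
Areal scale = h·k = 1 × cos φ₀ / cos φ; at 19.2°, h = 1.000, k = 0.8356, so h·k = 0.8356.

0.836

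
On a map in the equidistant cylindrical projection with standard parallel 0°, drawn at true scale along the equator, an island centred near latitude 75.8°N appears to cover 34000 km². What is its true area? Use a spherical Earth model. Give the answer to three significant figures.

For the equirectangular projection with φ₀ = 0 (plate carrée), h = 1 along meridians and k = sec φ along parallels.
Areal scale = h·k = 1 × sec φ; at 75.8°, h = 1.000, k = 4.077, so h·k = 4.077.
True area = apparent / (areal scale) = 34000 / 4.077 ≈ 8340 km².

8340 km²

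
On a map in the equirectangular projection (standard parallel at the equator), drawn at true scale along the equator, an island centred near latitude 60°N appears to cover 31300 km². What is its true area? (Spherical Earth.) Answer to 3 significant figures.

15700 km²

For the equirectangular projection with φ₀ = 0 (plate carrée), h = 1 along meridians and k = sec φ along parallels.
Areal scale = h·k = 1 × sec φ; at 60°, h = 1.000, k = 2.000, so h·k = 2.000.
True area = apparent / (areal scale) = 31300 / 2.000 ≈ 15700 km².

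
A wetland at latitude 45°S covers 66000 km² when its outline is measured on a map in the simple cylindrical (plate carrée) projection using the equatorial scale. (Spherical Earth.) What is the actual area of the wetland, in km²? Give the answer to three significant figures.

46700 km²

For the equirectangular projection with φ₀ = 0 (plate carrée), h = 1 along meridians and k = sec φ along parallels.
Areal scale = h·k = 1 × sec φ; at 45°, h = 1.000, k = 1.414, so h·k = 1.414.
True area = apparent / (areal scale) = 66000 / 1.414 ≈ 46700 km².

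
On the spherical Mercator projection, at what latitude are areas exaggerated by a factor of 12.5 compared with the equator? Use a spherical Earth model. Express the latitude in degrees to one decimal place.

73.6°

Mercator areal scale is sec²φ.
sec²φ = 12.5  ⇒  cos²φ = 0.08000  ⇒  cos φ = 0.2828.
φ = arccos(0.2828) ≈ 73.6°.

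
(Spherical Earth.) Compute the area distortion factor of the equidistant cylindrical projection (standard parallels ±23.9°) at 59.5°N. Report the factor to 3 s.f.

1.80

In the equirectangular projection with standard parallel φ₀ = 23.9° (x = Rλ cos φ₀, y = Rφ), meridians are true-scale (h = 1) and the parallel scale is k = cos φ₀ / cos φ.
Areal scale = h·k = 1 × cos φ₀ / cos φ; at 59.5°, h = 1.000, k = 1.801, so h·k = 1.801.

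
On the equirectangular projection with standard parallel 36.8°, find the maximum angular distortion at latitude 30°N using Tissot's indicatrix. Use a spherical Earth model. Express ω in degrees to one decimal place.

4.5°

In the equirectangular projection with standard parallel φ₀ = 36.8° (x = Rλ cos φ₀, y = Rφ), meridians are true-scale (h = 1) and the parallel scale is k = cos φ₀ / cos φ.
At 30°: h = 1.000, k = 0.9246; principal scales a = 1.000, b = 0.9246.
sin(ω/2) = (a − b)/(a + b) = 0.07540/1.925 = 0.03917, so ω = 2 arcsin(0.03917) ≈ 4.5°.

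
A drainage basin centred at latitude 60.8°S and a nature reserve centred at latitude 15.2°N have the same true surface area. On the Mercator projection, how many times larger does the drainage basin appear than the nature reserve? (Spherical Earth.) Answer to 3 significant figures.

3.91

On Mercator, area is exaggerated by sec²φ = 1/cos²φ.
At 60.8°: sec²(60.8°) = 1/0.4879² = 4.202.
At 15.2°: sec²(15.2°) = 1/0.9650² = 1.074.
Ratio = 4.202/1.074 = cos²(15.2°)/cos²(60.8°) ≈ 3.91.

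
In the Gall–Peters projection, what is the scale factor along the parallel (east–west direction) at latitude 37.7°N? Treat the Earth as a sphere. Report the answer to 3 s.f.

0.894

Gall–Peters is a cylindrical equal-area projection with standard parallels at ±45°. For cylindrical equal-area with standard parallel φ₀, h = cos φ / cos φ₀ and k = cos φ₀ / cos φ, so h·k = 1.
k = cos 45° / cos 37.7° = 0.7071/0.7912 = 0.8937.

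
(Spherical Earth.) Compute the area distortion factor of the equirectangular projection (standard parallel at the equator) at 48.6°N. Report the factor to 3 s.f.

Plate carrée maps x = Rλ, y = Rφ. The meridian scale is h = 1 and the parallel scale is k = 1/cos φ = sec φ.
Areal scale = h·k = 1 × sec φ; at 48.6°, h = 1.000, k = 1.512, so h·k = 1.512.

1.51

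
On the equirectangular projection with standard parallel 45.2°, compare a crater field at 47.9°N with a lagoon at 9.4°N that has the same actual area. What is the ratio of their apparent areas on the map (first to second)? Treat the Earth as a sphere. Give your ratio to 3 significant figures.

With standard parallel φ₀ = 45.2°, the equirectangular projection gives x = Rλ cos φ₀, y = Rφ, so h = 1 and k = cos 45.2° / cos φ.
Areal scale at 47.9°: h·k = 1.000 × 1.051 = 1.051.
Areal scale at 9.4°: h·k = 1.000 × 0.7142 = 0.7142.
Ratio = 1.051/0.7142 ≈ 1.47.

1.47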